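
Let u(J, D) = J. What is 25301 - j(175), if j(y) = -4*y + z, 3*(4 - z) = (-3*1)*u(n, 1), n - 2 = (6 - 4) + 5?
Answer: 25988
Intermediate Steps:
n = 9 (n = 2 + ((6 - 4) + 5) = 2 + (2 + 5) = 2 + 7 = 9)
z = 13 (z = 4 - (-3*1)*9/3 = 4 - (-1)*9 = 4 - ⅓*(-27) = 4 + 9 = 13)
j(y) = 13 - 4*y (j(y) = -4*y + 13 = 13 - 4*y)
25301 - j(175) = 25301 - (13 - 4*175) = 25301 - (13 - 700) = 25301 - 1*(-687) = 25301 + 687 = 25988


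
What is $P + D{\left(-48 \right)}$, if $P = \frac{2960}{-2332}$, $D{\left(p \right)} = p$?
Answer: $- \frac{28724}{583} \approx -49.269$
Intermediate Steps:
$P = - \frac{740}{583}$ ($P = 2960 \left(- \frac{1}{2332}\right) = - \frac{740}{583} \approx -1.2693$)
$P + D{\left(-48 \right)} = - \frac{740}{583} - 48 = - \frac{28724}{583}$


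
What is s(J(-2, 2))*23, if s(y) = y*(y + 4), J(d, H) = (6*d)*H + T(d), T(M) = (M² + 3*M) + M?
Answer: 15456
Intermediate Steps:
T(M) = M² + 4*M
J(d, H) = d*(4 + d) + 6*H*d (J(d, H) = (6*d)*H + d*(4 + d) = 6*H*d + d*(4 + d) = d*(4 + d) + 6*H*d)
s(y) = y*(4 + y)
s(J(-2, 2))*23 = ((-2*(4 - 2 + 6*2))*(4 - 2*(4 - 2 + 6*2)))*23 = ((-2*(4 - 2 + 12))*(4 - 2*(4 - 2 + 12)))*23 = ((-2*14)*(4 - 2*14))*23 = -28*(4 - 28)*23 = -28*(-24)*23 = 672*23 = 15456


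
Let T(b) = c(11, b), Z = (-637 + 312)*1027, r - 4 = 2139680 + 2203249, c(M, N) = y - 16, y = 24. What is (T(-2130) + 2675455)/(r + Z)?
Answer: 891821/1336386 ≈ 0.66734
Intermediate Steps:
c(M, N) = 8 (c(M, N) = 24 - 16 = 8)
r = 4342933 (r = 4 + (2139680 + 2203249) = 4 + 4342929 = 4342933)
Z = -333775 (Z = -325*1027 = -333775)
T(b) = 8
(T(-2130) + 2675455)/(r + Z) = (8 + 2675455)/(4342933 - 333775) = 2675463/4009158 = 2675463*(1/4009158) = 891821/1336386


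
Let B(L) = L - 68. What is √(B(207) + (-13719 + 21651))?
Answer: √8071 ≈ 89.839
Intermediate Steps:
B(L) = -68 + L
√(B(207) + (-13719 + 21651)) = √((-68 + 207) + (-13719 + 21651)) = √(139 + 7932) = √8071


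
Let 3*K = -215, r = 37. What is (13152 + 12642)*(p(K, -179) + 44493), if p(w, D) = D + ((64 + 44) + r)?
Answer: 1146775446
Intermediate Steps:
K = -215/3 (K = (⅓)*(-215) = -215/3 ≈ -71.667)
p(w, D) = 145 + D (p(w, D) = D + ((64 + 44) + 37) = D + (108 + 37) = D + 145 = 145 + D)
(13152 + 12642)*(p(K, -179) + 44493) = (13152 + 12642)*((145 - 179) + 44493) = 25794*(-34 + 44493) = 25794*44459 = 1146775446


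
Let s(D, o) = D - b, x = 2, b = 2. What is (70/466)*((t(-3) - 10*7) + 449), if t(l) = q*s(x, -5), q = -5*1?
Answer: 13265/233 ≈ 56.931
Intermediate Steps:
q = -5
s(D, o) = -2 + D (s(D, o) = D - 1*2 = D - 2 = -2 + D)
t(l) = 0 (t(l) = -5*(-2 + 2) = -5*0 = 0)
(70/466)*((t(-3) - 10*7) + 449) = (70/466)*((0 - 10*7) + 449) = (70*(1/466))*((0 - 70) + 449) = 35*(-70 + 449)/233 = (35/233)*379 = 13265/233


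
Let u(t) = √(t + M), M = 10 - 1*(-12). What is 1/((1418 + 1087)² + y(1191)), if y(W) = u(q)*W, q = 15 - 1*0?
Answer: 697225/4375098474092 - 397*√37/13125295422276 ≈ 1.5918e-7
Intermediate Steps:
M = 22 (M = 10 + 12 = 22)
q = 15 (q = 15 + 0 = 15)
u(t) = √(22 + t) (u(t) = √(t + 22) = √(22 + t))
y(W) = W*√37 (y(W) = √(22 + 15)*W = √37*W = W*√37)
1/((1418 + 1087)² + y(1191)) = 1/((1418 + 1087)² + 1191*√37) = 1/(2505² + 1191*√37) = 1/(6275025 + 1191*√37)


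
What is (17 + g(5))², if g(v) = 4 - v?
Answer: 256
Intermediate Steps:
(17 + g(5))² = (17 + (4 - 1*5))² = (17 + (4 - 5))² = (17 - 1)² = 16² = 256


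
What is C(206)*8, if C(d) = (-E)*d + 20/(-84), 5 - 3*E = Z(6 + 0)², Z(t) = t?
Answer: 119192/7 ≈ 17027.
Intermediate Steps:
E = -31/3 (E = 5/3 - (6 + 0)²/3 = 5/3 - ⅓*6² = 5/3 - ⅓*36 = 5/3 - 12 = -31/3 ≈ -10.333)
C(d) = -5/21 + 31*d/3 (C(d) = (-1*(-31/3))*d + 20/(-84) = 31*d/3 + 20*(-1/84) = 31*d/3 - 5/21 = -5/21 + 31*d/3)
C(206)*8 = (-5/21 + (31/3)*206)*8 = (-5/21 + 6386/3)*8 = (14899/7)*8 = 119192/7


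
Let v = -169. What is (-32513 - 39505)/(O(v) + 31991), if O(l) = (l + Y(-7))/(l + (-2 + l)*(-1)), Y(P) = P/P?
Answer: -72018/31907 ≈ -2.2571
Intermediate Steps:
Y(P) = 1
O(l) = 1/2 + l/2 (O(l) = (l + 1)/(l + (-2 + l)*(-1)) = (1 + l)/(l + (2 - l)) = (1 + l)/2 = (1 + l)*(1/2) = 1/2 + l/2)
(-32513 - 39505)/(O(v) + 31991) = (-32513 - 39505)/((1/2 + (1/2)*(-169)) + 31991) = -72018/((1/2 - 169/2) + 31991) = -72018/(-84 + 31991) = -72018/31907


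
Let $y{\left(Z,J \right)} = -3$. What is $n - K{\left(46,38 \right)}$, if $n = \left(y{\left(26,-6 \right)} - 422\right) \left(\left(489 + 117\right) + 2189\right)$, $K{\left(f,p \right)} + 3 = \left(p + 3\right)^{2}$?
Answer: $-1189553$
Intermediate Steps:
$K{\left(f,p \right)} = -3 + \left(3 + p\right)^{2}$ ($K{\left(f,p \right)} = -3 + \left(p + 3\right)^{2} = -3 + \left(3 + p\right)^{2}$)
$n = -1187875$ ($n = \left(-3 - 422\right) \left(\left(489 + 117\right) + 2189\right) = - 425 \left(606 + 2189\right) = \left(-425\right) 2795 = -1187875$)
$n - K{\left(46,38 \right)} = -1187875 - \left(-3 + \left(3 + 38\right)^{2}\right) = -1187875 - \left(-3 + 41^{2}\right) = -1187875 - \left(-3 + 1681\right) = -1187875 - 1678 = -1189553$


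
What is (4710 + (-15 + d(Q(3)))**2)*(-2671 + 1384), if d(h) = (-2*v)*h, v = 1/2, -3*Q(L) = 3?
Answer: -6314022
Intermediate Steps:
Q(L) = -1 (Q(L) = -1/3*3 = -1)
v = 1/2 ≈ 0.50000
d(h) = -h (d(h) = (-2*1/2)*h = -h)
(4710 + (-15 + d(Q(3)))**2)*(-2671 + 1384) = (4710 + (-15 - 1*(-1))**2)*(-2671 + 1384) = (4710 + (-15 + 1)**2)*(-1287) = (4710 + (-14)**2)*(-1287) = (4710 + 196)*(-1287) = 4906*(-1287) = -6314022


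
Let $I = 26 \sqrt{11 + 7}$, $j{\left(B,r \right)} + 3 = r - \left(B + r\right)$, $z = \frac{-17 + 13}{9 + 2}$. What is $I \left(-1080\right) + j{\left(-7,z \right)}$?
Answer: $4 - 84240 \sqrt{2} \approx -1.1913 \cdot 10^{5}$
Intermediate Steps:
$z = - \frac{4}{11} \approx -0.36364$
$j{\left(B,r \right)} = -3 - B$ ($j{\left(B,r \right)} = -3 + \left(r - \left(B + r\right)\right) = -3 - B$)
$I = 78 \sqrt{2}$ ($I = 26 \sqrt{18} = 26 \cdot 3 \sqrt{2} = 78 \sqrt{2} \approx 110.31$)
$I \left(-1080\right) + j{\left(-7,z \right)} = 78 \sqrt{2} \left(-1080\right) - -4 = - 84240 \sqrt{2} + \left(-3 + 7\right) = - 84240 \sqrt{2} + 4 = 4 - 84240 \sqrt{2}$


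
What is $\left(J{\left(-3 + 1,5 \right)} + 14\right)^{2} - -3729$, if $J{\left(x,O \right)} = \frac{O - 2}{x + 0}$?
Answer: $\frac{15541}{4} \approx 3885.3$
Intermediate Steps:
$J{\left(x,O \right)} = \frac{-2 + O}{x}$
$\left(J{\left(-3 + 1,5 \right)} + 14\right)^{2} - -3729 = \left(\frac{-2 + 5}{-3 + 1} + 14\right)^{2} - -3729 = \left(\frac{1}{-2} \cdot 3 + 14\right)^{2} + 3729 = \left(\left(- \frac{1}{2}\right) 3 + 14\right)^{2} + 3729 = \left(- \frac{3}{2} + 14\right)^{2} + 3729 = \left(\frac{25}{2}\right)^{2} + 3729 = \frac{625}{4} + 3729 = \frac{15541}{4}$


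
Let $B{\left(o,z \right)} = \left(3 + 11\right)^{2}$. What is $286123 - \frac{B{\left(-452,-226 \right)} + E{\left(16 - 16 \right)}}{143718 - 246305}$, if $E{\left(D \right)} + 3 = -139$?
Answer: $\frac{29352500255}{102587} \approx 2.8612 \cdot 10^{5}$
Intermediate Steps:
$B{\left(o,z \right)} = 196$ ($B{\left(o,z \right)} = 14^{2} = 196$)
$E{\left(D \right)} = -142$ ($E{\left(D \right)} = -3 - 139 = -142$)
$286123 - \frac{B{\left(-452,-226 \right)} + E{\left(16 - 16 \right)}}{143718 - 246305} = 286123 - \frac{196 - 142}{143718 - 246305} = 286123 - \frac{54}{-102587} = 286123 - 54 \left(- \frac{1}{102587}\right) = 286123 - - \frac{54}{102587} = 286123 + \frac{54}{102587} = \frac{29352500255}{102587}$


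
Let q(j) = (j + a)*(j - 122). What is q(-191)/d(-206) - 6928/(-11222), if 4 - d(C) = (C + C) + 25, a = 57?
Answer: 236690986/2193901 ≈ 107.89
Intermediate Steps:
q(j) = (-122 + j)*(57 + j) (q(j) = (j + 57)*(j - 122) = (57 + j)*(-122 + j) = (-122 + j)*(57 + j))
d(C) = -21 - 2*C (d(C) = 4 - ((C + C) + 25) = 4 - (2*C + 25) = 4 - (25 + 2*C) = 4 + (-25 - 2*C) = -21 - 2*C)
q(-191)/d(-206) - 6928/(-11222) = (-6954 + (-191)**2 - 65*(-191))/(-21 - 2*(-206)) - 6928/(-11222) = (-6954 + 36481 + 12415)/(-21 + 412) - 6928*(-1/11222) = 41942/391 + 3464/5611 = 236690986/2193901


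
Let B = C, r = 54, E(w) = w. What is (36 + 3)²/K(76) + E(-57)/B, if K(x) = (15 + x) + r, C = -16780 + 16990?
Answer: 20743/2030 ≈ 10.218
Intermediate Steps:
C = 210
K(x) = 69 + x (K(x) = (15 + x) + 54 = 69 + x)
B = 210
(36 + 3)²/K(76) + E(-57)/B = (36 + 3)²/(69 + 76) - 57/210 = 39²/145 - 57*1/210 = 1521*(1/145) - 19/70 = 1521/145 - 19/70 = 20743/2030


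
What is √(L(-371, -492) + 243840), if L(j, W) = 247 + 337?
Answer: 2*√61106 ≈ 494.39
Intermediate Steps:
L(j, W) = 584
√(L(-371, -492) + 243840) = √(584 + 243840) = √244424 = 2*√61106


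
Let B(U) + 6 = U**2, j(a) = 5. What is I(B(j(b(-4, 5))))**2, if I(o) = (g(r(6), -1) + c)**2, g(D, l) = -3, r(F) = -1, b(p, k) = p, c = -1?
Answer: 256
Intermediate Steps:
B(U) = -6 + U**2
I(o) = 16 (I(o) = (-3 - 1)**2 = (-4)**2 = 16)
I(B(j(b(-4, 5))))**2 = 16**2 = 256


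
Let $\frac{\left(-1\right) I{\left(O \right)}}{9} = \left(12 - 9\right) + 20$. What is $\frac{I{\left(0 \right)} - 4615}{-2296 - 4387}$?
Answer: $\frac{4822}{6683} \approx 0.72153$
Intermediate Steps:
$I{\left(O \right)} = -207$ ($I{\left(O \right)} = - 9 \left(\left(12 - 9\right) + 20\right) = - 9 \left(3 + 20\right) = \left(-9\right) 23 = -207$)
$\frac{I{\left(0 \right)} - 4615}{-2296 - 4387} = \frac{-207 - 4615}{-2296 - 4387} = - \frac{4822}{-6683} = \left(-4822\right) \left(- \frac{1}{6683}\right) = \frac{4822}{6683}$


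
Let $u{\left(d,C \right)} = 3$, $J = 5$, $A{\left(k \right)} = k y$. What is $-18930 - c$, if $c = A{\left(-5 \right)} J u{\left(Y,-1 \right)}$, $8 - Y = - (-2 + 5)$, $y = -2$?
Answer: $-19080$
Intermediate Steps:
$A{\left(k \right)} = - 2 k$ ($A{\left(k \right)} = k \left(-2\right) = - 2 k$)
$Y = 11$ ($Y = 8 - - (-2 + 5) = 8 - \left(-1\right) 3 = 8 - -3 = 8 + 3 = 11$)
$c = 150$ ($c = \left(-2\right) \left(-5\right) 5 \cdot 3 = 10 \cdot 5 \cdot 3 = 50 \cdot 3 = 150$)
$-18930 - c = -18930 - 150 = -19080$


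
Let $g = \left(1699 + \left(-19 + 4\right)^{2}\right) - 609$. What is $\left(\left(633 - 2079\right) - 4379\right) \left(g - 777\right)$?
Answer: $-3133850$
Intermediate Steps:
$g = 1315$ ($g = \left(1699 + \left(-15\right)^{2}\right) - 609 = \left(1699 + 225\right) - 609 = 1924 - 609 = 1315$)
$\left(\left(633 - 2079\right) - 4379\right) \left(g - 777\right) = \left(\left(633 - 2079\right) - 4379\right) \left(1315 - 777\right) = \left(\left(633 - 2079\right) - 4379\right) 538 = \left(-1446 - 4379\right) 538 = \left(-5825\right) 538 = -3133850$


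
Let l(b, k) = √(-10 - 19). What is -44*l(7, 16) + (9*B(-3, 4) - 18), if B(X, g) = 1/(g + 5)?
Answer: -17 - 44*I*√29 ≈ -17.0 - 236.95*I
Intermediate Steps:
B(X, g) = 1/(5 + g)
l(b, k) = I*√29 (l(b, k) = √(-29) = I*√29)
-44*l(7, 16) + (9*B(-3, 4) - 18) = -44*I*√29 + (9/(5 + 4) - 18) = -44*I*√29 + (9/9 - 18) = -44*I*√29 + (9*(⅑) - 18) = -44*I*√29 + (1 - 18) = -44*I*√29 - 17 = -17 - 44*I*√29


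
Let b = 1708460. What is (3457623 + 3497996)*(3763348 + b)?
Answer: 38059811689152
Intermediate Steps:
(3457623 + 3497996)*(3763348 + b) = (3457623 + 3497996)*(3763348 + 1708460) = 6955619*5471808 = 38059811689152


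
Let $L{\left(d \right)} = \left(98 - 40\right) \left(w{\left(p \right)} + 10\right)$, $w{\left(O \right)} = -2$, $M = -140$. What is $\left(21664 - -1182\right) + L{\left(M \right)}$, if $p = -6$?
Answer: $23310$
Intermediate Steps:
$L{\left(d \right)} = 464$ ($L{\left(d \right)} = \left(98 - 40\right) \left(-2 + 10\right) = 58 \cdot 8 = 464$)
$\left(21664 - -1182\right) + L{\left(M \right)} = \left(21664 - -1182\right) + 464 = \left(21664 + 1182\right) + 464 = 22846 + 464 = 23310$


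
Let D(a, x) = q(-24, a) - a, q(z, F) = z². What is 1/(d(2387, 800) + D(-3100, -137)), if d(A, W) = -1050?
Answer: 1/2626 ≈ 0.00038081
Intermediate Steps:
D(a, x) = 576 - a (D(a, x) = (-24)² - a = 576 - a)
1/(d(2387, 800) + D(-3100, -137)) = 1/(-1050 + (576 - 1*(-3100))) = 1/(-1050 + (576 + 3100)) = 1/(-1050 + 3676) = 1/2626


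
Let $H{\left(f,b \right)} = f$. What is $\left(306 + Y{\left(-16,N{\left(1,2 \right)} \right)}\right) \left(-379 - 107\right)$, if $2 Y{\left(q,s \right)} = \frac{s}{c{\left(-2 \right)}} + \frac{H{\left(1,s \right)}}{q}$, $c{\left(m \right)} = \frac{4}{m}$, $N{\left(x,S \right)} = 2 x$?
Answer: $- \frac{2375325}{16} \approx -1.4846 \cdot 10^{5}$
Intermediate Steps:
$Y{\left(q,s \right)} = \frac{1}{2 q} - \frac{s}{4}$ ($Y{\left(q,s \right)} = \frac{\frac{s}{4 \frac{1}{-2}} + 1 \frac{1}{q}}{2} = \frac{\frac{s}{4 \left(- \frac{1}{2}\right)} + \frac{1}{q}}{2} = \frac{\frac{s}{-2} + \frac{1}{q}}{2} = \frac{s \left(- \frac{1}{2}\right) + \frac{1}{q}}{2} = \frac{- \frac{s}{2} + \frac{1}{q}}{2} = \frac{\frac{1}{q} - \frac{s}{2}}{2} = \frac{1}{2 q} - \frac{s}{4}$)
$\left(306 + Y{\left(-16,N{\left(1,2 \right)} \right)}\right) \left(-379 - 107\right) = \left(306 + \frac{2 - - 16 \cdot 2 \cdot 1}{4 \left(-16\right)}\right) \left(-379 - 107\right) = \left(306 + \frac{1}{4} \left(- \frac{1}{16}\right) \left(2 - \left(-16\right) 2\right)\right) \left(-486\right) = \left(306 + \frac{1}{4} \left(- \frac{1}{16}\right) \left(2 + 32\right)\right) \left(-486\right) = \left(306 + \frac{1}{4} \left(- \frac{1}{16}\right) 34\right) \left(-486\right) = \left(306 - \frac{17}{32}\right) \left(-486\right) = \frac{9775}{32} \left(-486\right) = - \frac{2375325}{16}$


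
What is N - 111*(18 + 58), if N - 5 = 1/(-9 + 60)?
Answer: -429980/51 ≈ -8431.0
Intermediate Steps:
N = 256/51 (N = 5 + 1/(-9 + 60) = 5 + 1/51 = 256/51 ≈ 5.0196)
N - 111*(18 + 58) = 256/51 - 111*(18 + 58) = 256/51 - 111*76 = 256/51 - 8436 = -429980/51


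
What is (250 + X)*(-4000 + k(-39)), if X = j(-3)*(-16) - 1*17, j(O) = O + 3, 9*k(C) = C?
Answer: -2799029/3 ≈ -9.3301e+5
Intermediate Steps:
k(C) = C/9
j(O) = 3 + O
X = -17 (X = (3 - 3)*(-16) - 1*17 = 0*(-16) - 17 = 0 - 17 = -17)
(250 + X)*(-4000 + k(-39)) = (250 - 17)*(-4000 + (⅑)*(-39)) = 233*(-4000 - 13/3) = 233*(-12013/3) = -2799029/3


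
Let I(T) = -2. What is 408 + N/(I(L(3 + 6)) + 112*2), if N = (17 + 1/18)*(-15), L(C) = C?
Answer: 541921/1332 ≈ 406.85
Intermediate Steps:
N = -1535/6 (N = (17 + 1/18)*(-15) = (307/18)*(-15) = -1535/6 ≈ -255.83)
408 + N/(I(L(3 + 6)) + 112*2) = 408 - 1535/(6*(-2 + 112*2)) = 408 - 1535/(6*(-2 + 224)) = 408 - 1535/6/222 = 408 - 1535/6*1/222 = 408 - 1535/1332 = 541921/1332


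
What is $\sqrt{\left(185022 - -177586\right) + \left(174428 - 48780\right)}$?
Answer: $8 \sqrt{7629} \approx 698.75$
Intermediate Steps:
$\sqrt{\left(185022 - -177586\right) + \left(174428 - 48780\right)} = \sqrt{\left(185022 + 177586\right) + \left(174428 - 48780\right)} = \sqrt{362608 + 125648} = \sqrt{488256} = 8 \sqrt{7629}$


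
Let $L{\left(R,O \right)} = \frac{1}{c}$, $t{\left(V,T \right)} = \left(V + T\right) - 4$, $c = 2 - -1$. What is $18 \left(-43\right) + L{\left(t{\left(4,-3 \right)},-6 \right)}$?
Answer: $- \frac{2321}{3} \approx -773.67$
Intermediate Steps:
$c = 3$ ($c = 2 + 1 = 3$)
$t{\left(V,T \right)} = -4 + T + V$ ($t{\left(V,T \right)} = \left(T + V\right) - 4 = -4 + T + V$)
$L{\left(R,O \right)} = \frac{1}{3}$
$18 \left(-43\right) + L{\left(t{\left(4,-3 \right)},-6 \right)} = 18 \left(-43\right) + \frac{1}{3} = -774 + \frac{1}{3} = - \frac{2321}{3}$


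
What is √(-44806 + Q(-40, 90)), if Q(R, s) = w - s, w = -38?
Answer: I*√44934 ≈ 211.98*I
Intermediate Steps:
Q(R, s) = -38 - s
√(-44806 + Q(-40, 90)) = √(-44806 + (-38 - 1*90)) = √(-44806 + (-38 - 90)) = √(-44806 - 128) = √(-44934) = I*√44934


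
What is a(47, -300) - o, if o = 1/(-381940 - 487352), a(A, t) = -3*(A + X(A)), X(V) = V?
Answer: -245140343/869292 ≈ -282.00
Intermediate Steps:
a(A, t) = -6*A (a(A, t) = -3*(A + A) = -6*A)
o = -1/869292 (o = 1/(-869292) = -1/869292 ≈ -1.1504e-6)
a(47, -300) - o = -6*47 - 1*(-1/869292) = -282 + 1/869292 = -245140343/869292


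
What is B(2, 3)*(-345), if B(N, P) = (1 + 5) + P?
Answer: -3105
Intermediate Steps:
B(N, P) = 6 + P
B(2, 3)*(-345) = (6 + 3)*(-345) = 9*(-345) = -3105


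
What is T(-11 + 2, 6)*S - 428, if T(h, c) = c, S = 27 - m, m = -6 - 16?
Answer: -134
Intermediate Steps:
m = -22
S = 49 (S = 27 - 1*(-22) = 27 + 22 = 49)
T(-11 + 2, 6)*S - 428 = 6*49 - 428 = 294 - 428 = -134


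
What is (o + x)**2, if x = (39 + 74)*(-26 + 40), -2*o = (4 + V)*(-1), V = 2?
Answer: 2512225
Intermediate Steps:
o = 3 (o = -(4 + 2)*(-1)/2 = -3*(-1) = -1/2*(-6) = 3)
x = 1582 (x = 113*14 = 1582)
(o + x)**2 = (3 + 1582)**2 = 1585**2 = 2512225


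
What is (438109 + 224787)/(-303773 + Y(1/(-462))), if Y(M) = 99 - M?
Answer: -306257952/140297387 ≈ -2.1829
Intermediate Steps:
(438109 + 224787)/(-303773 + Y(1/(-462))) = (438109 + 224787)/(-303773 + (99 - 1/(-462))) = 662896/(-303773 + (99 - 1*(-1/462))) = 662896/(-303773 + (99 + 1/462)) = 662896/(-303773 + 45739/462) = 662896/(-140297387/462) = 662896*(-462/140297387) = -306257952/140297387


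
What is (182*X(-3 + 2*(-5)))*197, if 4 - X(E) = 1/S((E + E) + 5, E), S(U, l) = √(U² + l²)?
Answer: 143416 - 17927*√610/305 ≈ 1.4196e+5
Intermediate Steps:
X(E) = 4 - 1/√(E² + (5 + 2*E)²) (X(E) = 4 - 1/(√(((E + E) + 5)² + E²)) = 4 - 1/(√((2*E + 5)² + E²)) = 4 - 1/(√((5 + 2*E)² + E²)) = 4 - 1/(√(E² + (5 + 2*E)²)) = 4 - 1/√(E² + (5 + 2*E)²))
(182*X(-3 + 2*(-5)))*197 = (182*(4 - 1/√((-3 + 2*(-5))² + (5 + 2*(-3 + 2*(-5)))²)))*197 = (182*(4 - 1/√((-3 - 10)² + (5 + 2*(-3 - 10))²)))*197 = (182*(4 - 1/√((-13)² + (5 + 2*(-13))²)))*197 = (182*(4 - 1/√(169 + (5 - 26)²)))*197 = (182*(4 - 1/√(169 + (-21)²)))*197 = (182*(4 - 1/√(169 + 441)))*197 = (182*(4 - 1/√610))*197 = (182*(4 - √610/610))*197 = (728 - 91*√610/305)*197 = 143416 - 17927*√610/305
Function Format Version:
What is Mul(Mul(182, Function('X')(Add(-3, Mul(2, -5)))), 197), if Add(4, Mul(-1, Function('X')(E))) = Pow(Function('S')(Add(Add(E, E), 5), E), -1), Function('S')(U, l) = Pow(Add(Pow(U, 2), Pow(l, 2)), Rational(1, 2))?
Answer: Add(143416, Mul(Rational(-17927, 305), Pow(610, Rational(1, 2)))) ≈ 1.4196e+5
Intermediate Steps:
Function('X')(E) = Add(4, Mul(-1, Pow(Add(Pow(E, 2), Pow(Add(5, Mul(2, E)), 2)), Rational(-1, 2)))) (Function('X')(E) = Add(4, Mul(-1, Pow(Pow(Add(Pow(Add(Add(E, E), 5), 2), Pow(E, 2)), Rational(1, 2)), -1))) = Add(4, Mul(-1, Pow(Pow(Add(Pow(Add(Mul(2, E), 5), 2), Pow(E, 2)), Rational(1, 2)), -1))) = Add(4, Mul(-1, Pow(Pow(Add(Pow(Add(5, Mul(2, E)), 2), Pow(E, 2)), Rational(1, 2)), -1))) = Add(4, Mul(-1, Pow(Pow(Add(Pow(E, 2), Pow(Add(5, Mul(2, E)), 2)), Rational(1, 2)), -1))) = Add(4, Mul(-1, Pow(Add(Pow(E, 2), Pow(Add(5, Mul(2, E)), 2)), Rational(-1, 2)))))
Mul(Mul(182, Function('X')(Add(-3, Mul(2, -5)))), 197) = Mul(Mul(182, Add(4, Mul(-1, Pow(Add(Pow(Add(-3, Mul(2, -5)), 2), Pow(Add(5, Mul(2, Add(-3, Mul(2, -5)))), 2)), Rational(-1, 2))))), 197) = Mul(Mul(182, Add(4, Mul(-1, Pow(Add(Pow(Add(-3, -10), 2), Pow(Add(5, Mul(2, Add(-3, -10))), 2)), Rational(-1, 2))))), 197) = Mul(Mul(182, Add(4, Mul(-1, Pow(Add(Pow(-13, 2), Pow(Add(5, Mul(2, -13)), 2)), Rational(-1, 2))))), 197) = Mul(Mul(182, Add(4, Mul(-1, Pow(Add(169, Pow(Add(5, -26), 2)), Rational(-1, 2))))), 197) = Mul(Mul(182, Add(4, Mul(-1, Pow(Add(169, Pow(-21, 2)), Rational(-1, 2))))), 197) = Mul(Mul(182, Add(4, Mul(-1, Pow(Add(169, 441), Rational(-1, 2))))), 197) = Mul(Mul(182, Add(4, Mul(-1, Pow(610, Rational(-1, 2))))), 197) = Mul(Mul(182, Add(4, Mul(-1, Mul(Rational(1, 610), Pow(610, Rational(1, 2)))))), 197) = Mul(Mul(182, Add(4, Mul(Rational(-1, 610), Pow(610, Rational(1, 2))))), 197) = Mul(Add(728, Mul(Rational(-91, 305), Pow(610, Rational(1, 2)))), 197) = Add(143416, Mul(Rational(-17927, 305), Pow(610, Rational(1, 2))))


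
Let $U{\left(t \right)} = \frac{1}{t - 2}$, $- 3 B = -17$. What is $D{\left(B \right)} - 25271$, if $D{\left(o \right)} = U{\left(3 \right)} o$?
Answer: $- \frac{75796}{3} \approx -25265.0$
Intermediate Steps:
$B = \frac{17}{3}$ ($B = \left(- \frac{1}{3}\right) \left(-17\right) = \frac{17}{3} \approx 5.6667$)
$U{\left(t \right)} = \frac{1}{-2 + t}$
$D{\left(o \right)} = o$ ($D{\left(o \right)} = \frac{o}{-2 + 3} = \frac{o}{1} = 1 o = o$)
$D{\left(B \right)} - 25271 = \frac{17}{3} - 25271 = - \frac{75796}{3}$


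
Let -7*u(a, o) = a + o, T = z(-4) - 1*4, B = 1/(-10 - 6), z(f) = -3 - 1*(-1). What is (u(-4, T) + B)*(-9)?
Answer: -1377/112 ≈ -12.295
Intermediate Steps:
z(f) = -2 (z(f) = -3 + 1 = -2)
B = -1/16 (B = 1/(-16) = -1/16 ≈ -0.062500)
T = -6 (T = -2 - 1*4 = -2 - 4 = -6)
u(a, o) = -a/7 - o/7 (u(a, o) = -(a + o)/7 = -a/7 - o/7)
(u(-4, T) + B)*(-9) = ((-⅐*(-4) - ⅐*(-6)) - 1/16)*(-9) = ((4/7 + 6/7) - 1/16)*(-9) = (10/7 - 1/16)*(-9) = (153/112)*(-9) = -1377/112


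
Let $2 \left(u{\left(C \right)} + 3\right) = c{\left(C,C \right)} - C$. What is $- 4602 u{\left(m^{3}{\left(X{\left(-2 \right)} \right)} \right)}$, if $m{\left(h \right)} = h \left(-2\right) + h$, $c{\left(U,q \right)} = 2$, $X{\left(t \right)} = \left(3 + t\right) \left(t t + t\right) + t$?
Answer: $9204$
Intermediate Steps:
$X{\left(t \right)} = t + \left(3 + t\right) \left(t + t^{2}\right)$ ($X{\left(t \right)} = \left(3 + t\right) \left(t^{2} + t\right) + t = \left(3 + t\right) \left(t + t^{2}\right) + t = t + \left(3 + t\right) \left(t + t^{2}\right)$)
$m{\left(h \right)} = - h$ ($m{\left(h \right)} = - 2 h + h = - h$)
$u{\left(C \right)} = -2 - \frac{C}{2}$ ($u{\left(C \right)} = -3 + \frac{2 - C}{2} = -3 - \left(-1 + \frac{C}{2}\right) = -2 - \frac{C}{2}$)
$- 4602 u{\left(m^{3}{\left(X{\left(-2 \right)} \right)} \right)} = - 4602 \left(-2 - \frac{\left(- \left(-2\right) \left(4 + \left(-2\right)^{2} + 4 \left(-2\right)\right)\right)^{3}}{2}\right) = - 4602 \left(-2 - \frac{\left(- \left(-2\right) \left(4 + 4 - 8\right)\right)^{3}}{2}\right) = - 4602 \left(-2 - \frac{\left(- \left(-2\right) 0\right)^{3}}{2}\right) = - 4602 \left(-2 - \frac{\left(\left(-1\right) 0\right)^{3}}{2}\right) = - 4602 \left(-2 - \frac{0^{3}}{2}\right) = - 4602 \left(-2 - 0\right) = - 4602 \left(-2 + 0\right) = \left(-4602\right) \left(-2\right) = 9204$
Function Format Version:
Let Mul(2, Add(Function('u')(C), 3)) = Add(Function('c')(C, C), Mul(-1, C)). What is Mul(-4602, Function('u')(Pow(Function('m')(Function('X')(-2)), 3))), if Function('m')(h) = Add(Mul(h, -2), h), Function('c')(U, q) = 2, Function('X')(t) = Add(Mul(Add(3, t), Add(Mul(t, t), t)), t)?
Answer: 9204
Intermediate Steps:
Function('X')(t) = Add(t, Mul(Add(3, t), Add(t, Pow(t, 2)))) (Function('X')(t) = Add(Mul(Add(3, t), Add(Pow(t, 2), t)), t) = Add(Mul(Add(3, t), Add(t, Pow(t, 2))), t) = Add(t, Mul(Add(3, t), Add(t, Pow(t, 2)))))
Function('m')(h) = Mul(-1, h) (Function('m')(h) = Add(Mul(-2, h), h) = Mul(-1, h))
Function('u')(C) = Add(-2, Mul(Rational(-1, 2), C)) (Function('u')(C) = Add(-3, Mul(Rational(1, 2), Add(2, Mul(-1, C)))) = Add(-3, Add(1, Mul(Rational(-1, 2), C))) = Add(-2, Mul(Rational(-1, 2), C)))
Mul(-4602, Function('u')(Pow(Function('m')(Function('X')(-2)), 3))) = Mul(-4602, Add(-2, Mul(Rational(-1, 2), Pow(Mul(-1, Mul(-2, Add(4, Pow(-2, 2), Mul(4, -2)))), 3)))) = Mul(-4602, Add(-2, Mul(Rational(-1, 2), Pow(Mul(-1, Mul(-2, Add(4, 4, -8))), 3)))) = Mul(-4602, Add(-2, Mul(Rational(-1, 2), Pow(Mul(-1, Mul(-2, 0)), 3)))) = Mul(-4602, Add(-2, Mul(Rational(-1, 2), Pow(Mul(-1, 0), 3)))) = Mul(-4602, Add(-2, Mul(Rational(-1, 2), Pow(0, 3)))) = Mul(-4602, Add(-2, Mul(Rational(-1, 2), 0))) = Mul(-4602, Add(-2, 0)) = Mul(-4602, -2) = 9204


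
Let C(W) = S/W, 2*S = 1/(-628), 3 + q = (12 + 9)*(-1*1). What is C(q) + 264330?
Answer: 7967963521/30144 ≈ 2.6433e+5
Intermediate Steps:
q = -24 (q = -3 + (12 + 9)*(-1*1) = -3 + 21*(-1) = -3 - 21 = -24)
S = -1/1256 (S = (1/2)/(-628) = (1/2)*(-1/628) = -1/1256 ≈ -0.00079618)
C(W) = -1/(1256*W)
C(q) + 264330 = -1/1256/(-24) + 264330 = -1/1256*(-1/24) + 264330 = 1/30144 + 264330 = 7967963521/30144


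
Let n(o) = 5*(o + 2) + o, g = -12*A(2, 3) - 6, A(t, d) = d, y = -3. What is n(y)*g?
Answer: 336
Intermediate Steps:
g = -42 (g = -12*3 - 6 = -36 - 6 = -42)
n(o) = 10 + 6*o (n(o) = 5*(2 + o) + o = (10 + 5*o) + o = 10 + 6*o)
n(y)*g = (10 + 6*(-3))*(-42) = (10 - 18)*(-42) = -8*(-42) = 336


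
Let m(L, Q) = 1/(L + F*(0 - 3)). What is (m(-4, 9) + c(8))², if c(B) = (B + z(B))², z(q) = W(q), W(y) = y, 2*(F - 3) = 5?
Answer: 110124036/1681 ≈ 65511.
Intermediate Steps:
F = 11/2 (F = 3 + (½)*5 = 3 + 5/2 = 11/2 ≈ 5.5000)
z(q) = q
m(L, Q) = 1/(-33/2 + L) (m(L, Q) = 1/(L + 11*(0 - 3)/2) = 1/(L + (11/2)*(-3)) = 1/(L - 33/2) = 1/(-33/2 + L))
c(B) = 4*B² (c(B) = (B + B)² = (2*B)² = 4*B²)
(m(-4, 9) + c(8))² = (2/(-33 + 2*(-4)) + 4*8²)² = (2/(-33 - 8) + 4*64)² = (2/(-41) + 256)² = (2*(-1/41) + 256)² = (-2/41 + 256)² = (10494/41)² = 110124036/1681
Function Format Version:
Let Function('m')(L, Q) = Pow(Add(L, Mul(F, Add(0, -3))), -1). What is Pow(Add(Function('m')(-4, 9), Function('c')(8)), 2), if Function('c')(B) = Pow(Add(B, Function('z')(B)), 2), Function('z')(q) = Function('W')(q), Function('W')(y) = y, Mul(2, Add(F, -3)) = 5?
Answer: Rational(110124036, 1681) ≈ 65511.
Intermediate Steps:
F = Rational(11, 2) (F = Add(3, Mul(Rational(1, 2), 5)) = Add(3, Rational(5, 2)) = Rational(11, 2) ≈ 5.5000)
Function('z')(q) = q
Function('m')(L, Q) = Pow(Add(Rational(-33, 2), L), -1) (Function('m')(L, Q) = Pow(Add(L, Mul(Rational(11, 2), Add(0, -3))), -1) = Pow(Add(L, Mul(Rational(11, 2), -3)), -1) = Pow(Add(L, Rational(-33, 2)), -1) = Pow(Add(Rational(-33, 2), L), -1))
Function('c')(B) = Mul(4, Pow(B, 2)) (Function('c')(B) = Pow(Add(B, B), 2) = Pow(Mul(2, B), 2) = Mul(4, Pow(B, 2)))
Pow(Add(Function('m')(-4, 9), Function('c')(8)), 2) = Pow(Add(Mul(2, Pow(Add(-33, Mul(2, -4)), -1)), Mul(4, Pow(8, 2))), 2) = Pow(Add(Mul(2, Pow(Add(-33, -8), -1)), Mul(4, 64)), 2) = Pow(Add(Mul(2, Pow(-41, -1)), 256), 2) = Pow(Add(Mul(2, Rational(-1, 41)), 256), 2) = Pow(Add(Rational(-2, 41), 256), 2) = Pow(Rational(10494, 41), 2) = Rational(110124036, 1681)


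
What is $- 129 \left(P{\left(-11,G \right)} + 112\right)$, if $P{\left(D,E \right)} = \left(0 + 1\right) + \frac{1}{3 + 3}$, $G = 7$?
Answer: $- \frac{29197}{2} \approx -14599.0$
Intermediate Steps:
$P{\left(D,E \right)} = \frac{7}{6}$ ($P{\left(D,E \right)} = 1 + \frac{1}{6} = \frac{7}{6}$)
$- 129 \left(P{\left(-11,G \right)} + 112\right) = - 129 \left(\frac{7}{6} + 112\right) = \left(-129\right) \frac{679}{6} = - \frac{29197}{2}$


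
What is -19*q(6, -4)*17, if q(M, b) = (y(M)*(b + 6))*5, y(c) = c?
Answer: -19380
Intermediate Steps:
q(M, b) = 5*M*(6 + b) (q(M, b) = (M*(b + 6))*5 = (M*(6 + b))*5 = 5*M*(6 + b))
-19*q(6, -4)*17 = -95*6*(6 - 4)*17 = -95*6*2*17 = -19*60*17 = -1140*17 = -19380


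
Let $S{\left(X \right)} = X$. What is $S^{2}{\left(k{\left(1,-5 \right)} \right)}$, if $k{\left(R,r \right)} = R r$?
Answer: $25$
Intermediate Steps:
$S^{2}{\left(k{\left(1,-5 \right)} \right)} = \left(1 \left(-5\right)\right)^{2} = \left(-5\right)^{2} = 25$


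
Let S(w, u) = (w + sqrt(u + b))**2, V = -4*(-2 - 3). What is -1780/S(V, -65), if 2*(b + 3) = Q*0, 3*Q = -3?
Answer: -445/(10 + I*sqrt(17))**2 ≈ -2.6982 + 2.6807*I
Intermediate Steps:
Q = -1 (Q = (1/3)*(-3) = -1)
b = -3 (b = -3 + (-1*0)/2 = -3 + (1/2)*0 = -3 + 0 = -3)
V = 20 (V = -4*(-5) = 20)
S(w, u) = (w + sqrt(-3 + u))**2 (S(w, u) = (w + sqrt(u - 3))**2 = (w + sqrt(-3 + u))**2)
-1780/S(V, -65) = -1780/(20 + sqrt(-3 - 65))**2 = -1780/(20 + sqrt(-68))**2 = -1780/(20 + 2*I*sqrt(17))**2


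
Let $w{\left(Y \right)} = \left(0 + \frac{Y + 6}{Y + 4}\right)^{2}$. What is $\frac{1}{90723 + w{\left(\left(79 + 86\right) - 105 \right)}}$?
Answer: $\frac{1024}{92901441} \approx 1.1022 \cdot 10^{-5}$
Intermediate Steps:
$w{\left(Y \right)} = \frac{\left(6 + Y\right)^{2}}{\left(4 + Y\right)^{2}}$ ($w{\left(Y \right)} = \left(0 + \frac{6 + Y}{4 + Y}\right)^{2} = \left(\frac{6 + Y}{4 + Y}\right)^{2} = \frac{\left(6 + Y\right)^{2}}{\left(4 + Y\right)^{2}}$)
$\frac{1}{90723 + w{\left(\left(79 + 86\right) - 105 \right)}} = \frac{1}{90723 + \frac{\left(6 + \left(\left(79 + 86\right) - 105\right)\right)^{2}}{\left(4 + \left(\left(79 + 86\right) - 105\right)\right)^{2}}} = \frac{1}{90723 + \frac{\left(6 + \left(165 - 105\right)\right)^{2}}{\left(4 + \left(165 - 105\right)\right)^{2}}} = \frac{1}{90723 + \frac{\left(6 + 60\right)^{2}}{\left(4 + 60\right)^{2}}} = \frac{1}{90723 + \frac{66^{2}}{4096}} = \frac{1}{90723 + \frac{1}{4096} \cdot 4356} = \frac{1}{90723 + \frac{1089}{1024}} = \frac{1}{\frac{92901441}{1024}} = \frac{1024}{92901441}$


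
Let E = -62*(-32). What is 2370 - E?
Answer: 386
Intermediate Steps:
E = 1984
2370 - E = 2370 - 1*1984 = 2370 - 1984 = 386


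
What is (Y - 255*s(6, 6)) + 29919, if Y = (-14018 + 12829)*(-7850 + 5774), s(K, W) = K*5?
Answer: 2490633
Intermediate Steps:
s(K, W) = 5*K
Y = 2468364 (Y = -1189*(-2076) = 2468364)
(Y - 255*s(6, 6)) + 29919 = (2468364 - 1275*6) + 29919 = (2468364 - 255*30) + 29919 = (2468364 - 7650) + 29919 = 2460714 + 29919 = 2490633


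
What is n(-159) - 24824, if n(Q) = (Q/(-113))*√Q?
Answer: -24824 + 159*I*√159/113 ≈ -24824.0 + 17.743*I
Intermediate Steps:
n(Q) = -Q^(3/2)/113 (n(Q) = (Q*(-1/113))*√Q = (-Q/113)*√Q = -Q^(3/2)/113)
n(-159) - 24824 = -(-159)*I*√159/113 - 24824 = 159*I*√159/113 - 24824 = -24824 + 159*I*√159/113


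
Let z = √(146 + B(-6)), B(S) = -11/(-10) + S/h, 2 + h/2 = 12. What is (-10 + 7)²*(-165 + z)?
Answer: -1485 + 9*√3670/5 ≈ -1376.0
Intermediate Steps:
h = 20 (h = -4 + 2*12 = -4 + 24 = 20)
B(S) = 11/10 + S/20 (B(S) = -11/(-10) + S/20 = -11*(-⅒) + S*(1/20) = 11/10 + S/20)
z = √3670/5 (z = √(146 + (11/10 + (1/20)*(-6))) = √(146 + (11/10 - 3/10)) = √(146 + ⅘) = √(734/5) = √3670/5 ≈ 12.116)
(-10 + 7)²*(-165 + z) = (-10 + 7)²*(-165 + √3670/5) = (-3)²*(-165 + √3670/5) = 9*(-165 + √3670/5) = -1485 + 9*√3670/5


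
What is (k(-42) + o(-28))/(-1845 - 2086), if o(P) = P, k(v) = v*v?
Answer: -1736/3931 ≈ -0.44162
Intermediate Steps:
k(v) = v²
(k(-42) + o(-28))/(-1845 - 2086) = ((-42)² - 28)/(-1845 - 2086) = (1764 - 28)/(-3931) = 1736*(-1/3931) = -1736/3931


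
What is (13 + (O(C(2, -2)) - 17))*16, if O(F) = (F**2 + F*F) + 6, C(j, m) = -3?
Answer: 320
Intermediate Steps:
O(F) = 6 + 2*F**2 (O(F) = (F**2 + F**2) + 6 = 2*F**2 + 6 = 6 + 2*F**2)
(13 + (O(C(2, -2)) - 17))*16 = (13 + ((6 + 2*(-3)**2) - 17))*16 = (13 + ((6 + 2*9) - 17))*16 = (13 + ((6 + 18) - 17))*16 = (13 + (24 - 17))*16 = (13 + 7)*16 = 20*16 = 320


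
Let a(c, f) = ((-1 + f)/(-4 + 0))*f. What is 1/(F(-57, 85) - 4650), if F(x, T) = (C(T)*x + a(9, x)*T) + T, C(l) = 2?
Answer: -2/149863 ≈ -1.3346e-5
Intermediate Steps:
a(c, f) = f*(1/4 - f/4) (a(c, f) = ((-1 + f)/(-4))*f = ((-1 + f)*(-1/4))*f = (1/4 - f/4)*f = f*(1/4 - f/4))
F(x, T) = T + 2*x + T*x*(1 - x)/4 (F(x, T) = (2*x + (x*(1 - x)/4)*T) + T = (2*x + T*x*(1 - x)/4) + T = T + 2*x + T*x*(1 - x)/4)
1/(F(-57, 85) - 4650) = 1/((85 + 2*(-57) - 1/4*85*(-57)*(-1 - 57)) - 4650) = 1/((85 - 114 - 1/4*85*(-57)*(-58)) - 4650) = 1/((85 - 114 - 140505/2) - 4650) = 1/(-140563/2 - 4650) = 1/(-149863/2) = -2/149863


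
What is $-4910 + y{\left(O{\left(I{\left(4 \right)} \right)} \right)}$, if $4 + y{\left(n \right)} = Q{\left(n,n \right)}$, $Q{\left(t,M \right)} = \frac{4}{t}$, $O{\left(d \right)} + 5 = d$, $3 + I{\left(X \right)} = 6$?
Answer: $-4916$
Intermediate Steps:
$I{\left(X \right)} = 3$ ($I{\left(X \right)} = -3 + 6 = 3$)
$O{\left(d \right)} = -5 + d$
$y{\left(n \right)} = -4 + \frac{4}{n}$
$-4910 + y{\left(O{\left(I{\left(4 \right)} \right)} \right)} = -4910 - \left(4 - \frac{4}{-5 + 3}\right) = -4910 - \left(4 - \frac{4}{-2}\right) = -4910 + \left(-4 + 4 \left(- \frac{1}{2}\right)\right) = -4910 - 6 = -4916$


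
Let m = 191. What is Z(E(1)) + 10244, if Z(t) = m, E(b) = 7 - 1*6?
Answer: 10435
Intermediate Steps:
E(b) = 1 (E(b) = 7 - 6 = 1)
Z(t) = 191
Z(E(1)) + 10244 = 191 + 10244 = 10435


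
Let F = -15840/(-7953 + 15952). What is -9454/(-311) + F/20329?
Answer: 1537325811394/50572229681 ≈ 30.399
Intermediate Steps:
F = -15840/7999 ≈ -1.9802
-9454/(-311) + F/20329 = -9454/(-311) - 15840/7999/20329 = -9454*(-1/311) - 15840/7999*1/20329 = 9454/311 - 15840/162611671 = 1537325811394/50572229681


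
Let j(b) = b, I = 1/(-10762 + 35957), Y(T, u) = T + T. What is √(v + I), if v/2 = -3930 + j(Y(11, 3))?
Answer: I*√4961503178205/25195 ≈ 88.408*I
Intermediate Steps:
Y(T, u) = 2*T
I = 1/25195 ≈ 3.9690e-5
v = -7816 (v = 2*(-3930 + 2*11) = 2*(-3930 + 22) = 2*(-3908) = -7816)
√(v + I) = √(-7816 + 1/25195) = √(-196924119/25195) = I*√4961503178205/25195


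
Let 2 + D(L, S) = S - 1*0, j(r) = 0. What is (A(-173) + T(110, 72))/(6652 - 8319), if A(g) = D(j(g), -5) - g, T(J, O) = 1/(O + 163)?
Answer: -39011/391745 ≈ -0.099583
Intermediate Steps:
T(J, O) = 1/(163 + O)
D(L, S) = -2 + S (D(L, S) = -2 + (S - 1*0) = -2 + (S + 0) = -2 + S)
A(g) = -7 - g (A(g) = (-2 - 5) - g = -7 - g)
(A(-173) + T(110, 72))/(6652 - 8319) = ((-7 - 1*(-173)) + 1/(163 + 72))/(6652 - 8319) = ((-7 + 173) + 1/235)/(-1667) = (166 + 1/235)*(-1/1667) = (39011/235)*(-1/1667) = -39011/391745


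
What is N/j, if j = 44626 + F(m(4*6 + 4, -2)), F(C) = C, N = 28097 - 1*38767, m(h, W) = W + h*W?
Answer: -5335/22284 ≈ -0.23941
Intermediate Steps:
m(h, W) = W + W*h
N = -10670 (N = 28097 - 38767 = -10670)
j = 44568 (j = 44626 - 2*(1 + (4*6 + 4)) = 44626 - 2*(1 + (24 + 4)) = 44626 - 2*(1 + 28) = 44626 - 2*29 = 44626 - 58 = 44568)
N/j = -10670/44568 = -10670*1/44568 = -5335/22284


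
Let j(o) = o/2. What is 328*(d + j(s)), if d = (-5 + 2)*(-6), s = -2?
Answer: 5576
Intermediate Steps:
j(o) = o/2 (j(o) = o*(½) = o/2)
d = 18 (d = -3*(-6) = 18)
328*(d + j(s)) = 328*(18 + (½)*(-2)) = 328*(18 - 1) = 328*17 = 5576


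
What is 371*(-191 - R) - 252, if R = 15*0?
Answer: -71113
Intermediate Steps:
R = 0
371*(-191 - R) - 252 = 371*(-191 - 1*0) - 252 = 371*(-191 + 0) - 252 = 371*(-191) - 252 = -70861 - 252 = -71113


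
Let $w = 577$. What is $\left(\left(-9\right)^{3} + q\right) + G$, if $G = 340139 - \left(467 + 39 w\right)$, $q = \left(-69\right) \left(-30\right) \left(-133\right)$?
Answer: $41130$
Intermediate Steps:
$q = -275310$ ($q = 2070 \left(-133\right) = -275310$)
$G = 317169$ ($G = 340139 - 22970 = 317169$)
$\left(\left(-9\right)^{3} + q\right) + G = \left(\left(-9\right)^{3} - 275310\right) + 317169 = \left(-729 - 275310\right) + 317169 = -276039 + 317169 = 41130$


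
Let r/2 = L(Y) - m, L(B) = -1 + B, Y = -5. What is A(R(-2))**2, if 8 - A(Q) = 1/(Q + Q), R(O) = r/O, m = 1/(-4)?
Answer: 33124/529 ≈ 62.616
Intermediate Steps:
m = -1/4 (m = 1*(-1/4) = -1/4 ≈ -0.25000)
r = -23/2 (r = 2*((-1 - 5) - 1*(-1/4)) = 2*(-6 + 1/4) = 2*(-23/4) = -23/2 ≈ -11.500)
R(O) = -23/(2*O)
A(Q) = 8 - 1/(2*Q) (A(Q) = 8 - 1/(Q + Q) = 8 - 1/(2*Q))
A(R(-2))**2 = (8 - 1/(2*((-23/2/(-2)))))**2 = (8 - 1/(2*((-23/2*(-1/2)))))**2 = (8 - 1/(2*23/4))**2 = (8 - 1/2*4/23)**2 = (8 - 2/23)**2 = (182/23)**2 = 33124/529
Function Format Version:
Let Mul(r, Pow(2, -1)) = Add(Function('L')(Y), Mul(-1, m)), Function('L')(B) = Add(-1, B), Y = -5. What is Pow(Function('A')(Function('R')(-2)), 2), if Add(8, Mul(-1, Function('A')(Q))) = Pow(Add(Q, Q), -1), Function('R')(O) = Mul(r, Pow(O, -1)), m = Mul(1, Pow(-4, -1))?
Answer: Rational(33124, 529) ≈ 62.616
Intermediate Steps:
m = Rational(-1, 4) (m = Mul(1, Rational(-1, 4)) = Rational(-1, 4) ≈ -0.25000)
r = Rational(-23, 2) (r = Mul(2, Add(Add(-1, -5), Mul(-1, Rational(-1, 4)))) = Mul(2, Add(-6, Rational(1, 4))) = Mul(2, Rational(-23, 4)) = Rational(-23, 2) ≈ -11.500)
Function('R')(O) = Mul(Rational(-23, 2), Pow(O, -1))
Function('A')(Q) = Add(8, Mul(Rational(-1, 2), Pow(Q, -1))) (Function('A')(Q) = Add(8, Mul(-1, Pow(Add(Q, Q), -1))) = Add(8, Mul(-1, Pow(Mul(2, Q), -1))) = Add(8, Mul(-1, Mul(Rational(1, 2), Pow(Q, -1)))) = Add(8, Mul(Rational(-1, 2), Pow(Q, -1))))
Pow(Function('A')(Function('R')(-2)), 2) = Pow(Add(8, Mul(Rational(-1, 2), Pow(Mul(Rational(-23, 2), Pow(-2, -1)), -1))), 2) = Pow(Add(8, Mul(Rational(-1, 2), Pow(Mul(Rational(-23, 2), Rational(-1, 2)), -1))), 2) = Pow(Add(8, Mul(Rational(-1, 2), Pow(Rational(23, 4), -1))), 2) = Pow(Add(8, Mul(Rational(-1, 2), Rational(4, 23))), 2) = Pow(Add(8, Rational(-2, 23)), 2) = Pow(Rational(182, 23), 2) = Rational(33124, 529)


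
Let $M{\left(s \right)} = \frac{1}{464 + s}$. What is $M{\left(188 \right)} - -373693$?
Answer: $\frac{243647837}{652} \approx 3.7369 \cdot 10^{5}$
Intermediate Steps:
$M{\left(188 \right)} - -373693 = \frac{1}{464 + 188} - -373693 = \frac{1}{652} + 373693 = \frac{243647837}{652}$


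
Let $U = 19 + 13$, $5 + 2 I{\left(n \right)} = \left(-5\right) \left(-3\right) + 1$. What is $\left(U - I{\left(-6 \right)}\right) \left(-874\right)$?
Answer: $-23161$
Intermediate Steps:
$I{\left(n \right)} = \frac{11}{2}$ ($I{\left(n \right)} = - \frac{5}{2} + \frac{\left(-5\right) \left(-3\right) + 1}{2} = - \frac{5}{2} + \frac{15 + 1}{2} = - \frac{5}{2} + \frac{1}{2} \cdot 16 = - \frac{5}{2} + 8 = \frac{11}{2}$)
$U = 32$
$\left(U - I{\left(-6 \right)}\right) \left(-874\right) = \left(32 - \frac{11}{2}\right) \left(-874\right) = \frac{53}{2} \left(-874\right) = -23161$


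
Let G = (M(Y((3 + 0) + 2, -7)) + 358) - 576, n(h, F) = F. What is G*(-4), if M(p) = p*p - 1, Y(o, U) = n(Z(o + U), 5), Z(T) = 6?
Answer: 776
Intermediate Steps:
Y(o, U) = 5
M(p) = -1 + p**2 (M(p) = p**2 - 1 = -1 + p**2)
G = -194 (G = ((-1 + 5**2) + 358) - 576 = ((-1 + 25) + 358) - 576 = (24 + 358) - 576 = 382 - 576 = -194)
G*(-4) = -194*(-4) = 776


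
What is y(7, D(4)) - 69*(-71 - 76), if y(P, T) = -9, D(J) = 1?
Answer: 10134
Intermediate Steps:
y(7, D(4)) - 69*(-71 - 76) = -9 - 69*(-71 - 76) = -9 - 69*(-147) = -9 + 10143 = 10134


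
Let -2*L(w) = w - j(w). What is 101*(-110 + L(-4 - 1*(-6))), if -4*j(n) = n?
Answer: -44945/4 ≈ -11236.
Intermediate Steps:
j(n) = -n/4
L(w) = -5*w/8 (L(w) = -(w - (-1)*w/4)/2 = -(w + w/4)/2 = -5*w/8)
101*(-110 + L(-4 - 1*(-6))) = 101*(-110 - 5*(-4 - 1*(-6))/8) = 101*(-110 - 5*(-4 + 6)/8) = 101*(-110 - 5/8*2) = 101*(-110 - 5/4) = 101*(-445/4) = -44945/4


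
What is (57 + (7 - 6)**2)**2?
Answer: 3364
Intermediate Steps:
(57 + (7 - 6)**2)**2 = (57 + 1**2)**2 = (57 + 1)**2 = 58**2 = 3364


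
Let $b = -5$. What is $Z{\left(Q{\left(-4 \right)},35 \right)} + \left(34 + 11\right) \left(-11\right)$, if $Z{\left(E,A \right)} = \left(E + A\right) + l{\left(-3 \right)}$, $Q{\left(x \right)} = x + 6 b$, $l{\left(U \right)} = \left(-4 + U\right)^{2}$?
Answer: $-445$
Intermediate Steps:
$Q{\left(x \right)} = -30 + x$ ($Q{\left(x \right)} = x + 6 \left(-5\right) = x - 30 = -30 + x$)
$Z{\left(E,A \right)} = 49 + A + E$ ($Z{\left(E,A \right)} = \left(E + A\right) + \left(-4 - 3\right)^{2} = \left(A + E\right) + \left(-7\right)^{2} = \left(A + E\right) + 49 = 49 + A + E$)
$Z{\left(Q{\left(-4 \right)},35 \right)} + \left(34 + 11\right) \left(-11\right) = \left(49 + 35 - 34\right) + \left(34 + 11\right) \left(-11\right) = \left(49 + 35 - 34\right) + 45 \left(-11\right) = 50 - 495 = -445$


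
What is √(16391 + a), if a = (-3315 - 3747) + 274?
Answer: 3*√1067 ≈ 97.995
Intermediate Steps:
a = -6788 (a = -7062 + 274 = -6788)
√(16391 + a) = √(16391 - 6788) = √9603 = 3*√1067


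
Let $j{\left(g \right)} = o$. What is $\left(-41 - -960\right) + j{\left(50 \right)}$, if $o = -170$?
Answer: $749$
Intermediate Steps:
$j{\left(g \right)} = -170$
$\left(-41 - -960\right) + j{\left(50 \right)} = \left(-41 - -960\right) - 170 = \left(-41 + 960\right) - 170 = 919 - 170 = 749$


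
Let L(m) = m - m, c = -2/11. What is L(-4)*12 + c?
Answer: -2/11 ≈ -0.18182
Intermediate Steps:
c = -2/11 (c = -2*1/11 = -2/11 ≈ -0.18182)
L(m) = 0
L(-4)*12 + c = 0*12 - 2/11 = 0 - 2/11 = -2/11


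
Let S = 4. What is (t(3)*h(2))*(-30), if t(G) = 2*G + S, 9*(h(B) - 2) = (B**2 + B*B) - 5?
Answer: -700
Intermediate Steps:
h(B) = 13/9 + 2*B**2/9 (h(B) = 2 + ((B**2 + B*B) - 5)/9 = 2 + ((B**2 + B**2) - 5)/9 = 2 + (2*B**2 - 5)/9 = 2 + (-5 + 2*B**2)/9 = 2 + (-5/9 + 2*B**2/9) = 13/9 + 2*B**2/9)
t(G) = 4 + 2*G (t(G) = 2*G + 4 = 4 + 2*G)
(t(3)*h(2))*(-30) = ((4 + 2*3)*(13/9 + (2/9)*2**2))*(-30) = ((4 + 6)*(13/9 + (2/9)*4))*(-30) = (10*(13/9 + 8/9))*(-30) = (10*(7/3))*(-30) = (70/3)*(-30) = -700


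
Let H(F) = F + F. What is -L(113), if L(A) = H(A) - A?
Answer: -113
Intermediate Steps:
H(F) = 2*F
L(A) = A (L(A) = 2*A - A = A)
-L(113) = -1*113 = -113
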